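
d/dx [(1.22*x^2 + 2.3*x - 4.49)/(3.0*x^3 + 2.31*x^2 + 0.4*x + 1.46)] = (-3.66*x^4 - 13.8*x^3 + 35.585*x^2 + 24.3062*x + 5.154)/(9.0*x^6 + 13.86*x^5 + 7.7361*x^4 + 10.608*x^3 + 6.9052*x^2 + 1.168*x + 2.1316)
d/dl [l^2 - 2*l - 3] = 2*l - 2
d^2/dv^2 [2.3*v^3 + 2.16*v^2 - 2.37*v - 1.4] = 13.8*v + 4.32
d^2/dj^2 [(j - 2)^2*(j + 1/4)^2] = 12*j^2 - 21*j + 33/8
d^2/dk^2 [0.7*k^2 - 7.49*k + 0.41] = 1.40000000000000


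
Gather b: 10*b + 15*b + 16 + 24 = 25*b + 40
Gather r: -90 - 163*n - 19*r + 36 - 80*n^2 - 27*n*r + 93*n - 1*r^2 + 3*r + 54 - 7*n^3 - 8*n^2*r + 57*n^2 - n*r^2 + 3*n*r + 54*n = -7*n^3 - 23*n^2 - 16*n + r^2*(-n - 1) + r*(-8*n^2 - 24*n - 16)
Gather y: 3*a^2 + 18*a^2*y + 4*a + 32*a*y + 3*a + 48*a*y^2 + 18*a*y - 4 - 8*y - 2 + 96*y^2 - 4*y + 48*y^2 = 3*a^2 + 7*a + y^2*(48*a + 144) + y*(18*a^2 + 50*a - 12) - 6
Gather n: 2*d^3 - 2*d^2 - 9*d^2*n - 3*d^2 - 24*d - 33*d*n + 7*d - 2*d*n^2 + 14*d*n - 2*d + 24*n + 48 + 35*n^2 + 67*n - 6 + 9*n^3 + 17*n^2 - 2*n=2*d^3 - 5*d^2 - 19*d + 9*n^3 + n^2*(52 - 2*d) + n*(-9*d^2 - 19*d + 89) + 42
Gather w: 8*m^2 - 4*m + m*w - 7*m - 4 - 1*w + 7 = 8*m^2 - 11*m + w*(m - 1) + 3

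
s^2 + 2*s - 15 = (s - 3)*(s + 5)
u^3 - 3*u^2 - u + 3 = (u - 3)*(u - 1)*(u + 1)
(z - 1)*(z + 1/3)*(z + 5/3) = z^3 + z^2 - 13*z/9 - 5/9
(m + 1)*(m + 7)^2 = m^3 + 15*m^2 + 63*m + 49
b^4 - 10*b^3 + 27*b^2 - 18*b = b*(b - 6)*(b - 3)*(b - 1)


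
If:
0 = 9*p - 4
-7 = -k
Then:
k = 7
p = 4/9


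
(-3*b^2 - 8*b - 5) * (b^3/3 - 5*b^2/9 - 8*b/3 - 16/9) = -b^5 - b^4 + 97*b^3/9 + 265*b^2/9 + 248*b/9 + 80/9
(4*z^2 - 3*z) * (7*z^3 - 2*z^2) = 28*z^5 - 29*z^4 + 6*z^3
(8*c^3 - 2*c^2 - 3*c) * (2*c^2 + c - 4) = 16*c^5 + 4*c^4 - 40*c^3 + 5*c^2 + 12*c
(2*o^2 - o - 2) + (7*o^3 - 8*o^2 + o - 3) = 7*o^3 - 6*o^2 - 5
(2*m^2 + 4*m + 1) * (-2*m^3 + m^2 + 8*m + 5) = -4*m^5 - 6*m^4 + 18*m^3 + 43*m^2 + 28*m + 5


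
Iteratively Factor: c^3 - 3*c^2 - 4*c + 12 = (c - 3)*(c^2 - 4) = (c - 3)*(c - 2)*(c + 2)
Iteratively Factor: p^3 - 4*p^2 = (p)*(p^2 - 4*p) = p^2*(p - 4)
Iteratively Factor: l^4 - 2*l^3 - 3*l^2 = (l - 3)*(l^3 + l^2) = l*(l - 3)*(l^2 + l) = l^2*(l - 3)*(l + 1)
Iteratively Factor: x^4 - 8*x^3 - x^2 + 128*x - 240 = (x + 4)*(x^3 - 12*x^2 + 47*x - 60) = (x - 4)*(x + 4)*(x^2 - 8*x + 15) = (x - 5)*(x - 4)*(x + 4)*(x - 3)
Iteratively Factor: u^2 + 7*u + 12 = (u + 3)*(u + 4)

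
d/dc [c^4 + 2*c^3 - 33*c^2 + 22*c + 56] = 4*c^3 + 6*c^2 - 66*c + 22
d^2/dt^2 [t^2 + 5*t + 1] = 2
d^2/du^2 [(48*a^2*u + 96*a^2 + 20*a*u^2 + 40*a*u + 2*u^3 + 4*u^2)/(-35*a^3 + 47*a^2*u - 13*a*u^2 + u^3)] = 4*(51730*a^7 - 29085*a^6*u + 119542*a^6 - 13545*a^5*u^2 - 110244*a^5*u + 13242*a^4*u^3 + 32574*a^4*u^2 - 2136*a^3*u^4 - 840*a^3*u^3 - 69*a^2*u^5 - 774*a^2*u^4 + 23*a*u^6 + 60*a*u^5 + 2*u^6)/(-42875*a^9 + 172725*a^8*u - 279720*a^7*u^2 + 235808*a^6*u^3 - 113766*a^5*u^4 + 33186*a^4*u^5 - 5968*a^3*u^6 + 648*a^2*u^7 - 39*a*u^8 + u^9)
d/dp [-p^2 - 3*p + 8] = -2*p - 3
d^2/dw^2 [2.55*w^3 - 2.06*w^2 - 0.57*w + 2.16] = 15.3*w - 4.12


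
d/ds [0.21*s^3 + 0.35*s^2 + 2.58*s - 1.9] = 0.63*s^2 + 0.7*s + 2.58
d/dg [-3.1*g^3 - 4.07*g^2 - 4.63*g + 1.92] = -9.3*g^2 - 8.14*g - 4.63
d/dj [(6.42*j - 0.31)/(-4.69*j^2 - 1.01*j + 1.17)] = (30.1098*j^2 - 2.9078*j + 7.1983)/(21.9961*j^4 + 9.4738*j^3 - 9.9545*j^2 - 2.3634*j + 1.3689)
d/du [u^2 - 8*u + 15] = 2*u - 8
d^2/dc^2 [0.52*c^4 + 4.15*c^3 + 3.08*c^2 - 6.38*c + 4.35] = 6.24*c^2 + 24.9*c + 6.16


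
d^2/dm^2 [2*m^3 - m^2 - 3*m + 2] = 12*m - 2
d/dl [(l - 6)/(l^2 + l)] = (-l^2 + 12*l + 6)/(l^2*(l^2 + 2*l + 1))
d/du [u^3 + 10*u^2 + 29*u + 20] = 3*u^2 + 20*u + 29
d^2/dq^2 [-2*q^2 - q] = -4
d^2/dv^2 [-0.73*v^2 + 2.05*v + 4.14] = -1.46000000000000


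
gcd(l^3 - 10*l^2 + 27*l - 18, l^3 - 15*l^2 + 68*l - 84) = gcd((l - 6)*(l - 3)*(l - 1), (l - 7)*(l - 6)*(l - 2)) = l - 6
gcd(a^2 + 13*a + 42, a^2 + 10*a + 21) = a + 7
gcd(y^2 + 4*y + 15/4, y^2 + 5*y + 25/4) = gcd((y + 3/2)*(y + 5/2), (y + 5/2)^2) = y + 5/2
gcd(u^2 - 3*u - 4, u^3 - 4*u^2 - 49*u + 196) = u - 4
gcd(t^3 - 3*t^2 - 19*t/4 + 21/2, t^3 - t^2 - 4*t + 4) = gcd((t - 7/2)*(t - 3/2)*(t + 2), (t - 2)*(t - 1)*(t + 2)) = t + 2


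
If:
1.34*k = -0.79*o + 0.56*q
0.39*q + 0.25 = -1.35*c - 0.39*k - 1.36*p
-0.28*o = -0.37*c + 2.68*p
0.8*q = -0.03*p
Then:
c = 90.2333196610984*q - 0.238966888564492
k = 0.186167434774523 - 220.354653527734*q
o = 374.474981933118*q - 0.315777674174507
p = -26.6666666666667*q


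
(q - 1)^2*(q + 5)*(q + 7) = q^4 + 10*q^3 + 12*q^2 - 58*q + 35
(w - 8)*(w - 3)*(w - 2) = w^3 - 13*w^2 + 46*w - 48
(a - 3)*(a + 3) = a^2 - 9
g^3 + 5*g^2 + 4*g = g*(g + 1)*(g + 4)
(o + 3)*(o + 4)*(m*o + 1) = m*o^3 + 7*m*o^2 + 12*m*o + o^2 + 7*o + 12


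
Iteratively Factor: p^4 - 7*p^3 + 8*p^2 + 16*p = (p)*(p^3 - 7*p^2 + 8*p + 16) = p*(p - 4)*(p^2 - 3*p - 4) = p*(p - 4)*(p + 1)*(p - 4)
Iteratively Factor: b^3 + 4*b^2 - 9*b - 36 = (b + 3)*(b^2 + b - 12) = (b + 3)*(b + 4)*(b - 3)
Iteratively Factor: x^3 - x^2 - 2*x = (x)*(x^2 - x - 2) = x*(x + 1)*(x - 2)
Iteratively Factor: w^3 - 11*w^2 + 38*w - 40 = (w - 5)*(w^2 - 6*w + 8) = (w - 5)*(w - 4)*(w - 2)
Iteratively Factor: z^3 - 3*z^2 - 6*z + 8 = (z + 2)*(z^2 - 5*z + 4) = (z - 4)*(z + 2)*(z - 1)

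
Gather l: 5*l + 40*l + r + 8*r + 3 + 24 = 45*l + 9*r + 27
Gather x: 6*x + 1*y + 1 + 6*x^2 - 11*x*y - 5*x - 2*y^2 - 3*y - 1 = 6*x^2 + x*(1 - 11*y) - 2*y^2 - 2*y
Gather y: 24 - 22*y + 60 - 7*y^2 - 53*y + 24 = -7*y^2 - 75*y + 108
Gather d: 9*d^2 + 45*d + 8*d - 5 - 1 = 9*d^2 + 53*d - 6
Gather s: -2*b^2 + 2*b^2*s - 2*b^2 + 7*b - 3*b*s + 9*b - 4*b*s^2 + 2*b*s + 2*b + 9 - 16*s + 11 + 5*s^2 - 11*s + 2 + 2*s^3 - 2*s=-4*b^2 + 18*b + 2*s^3 + s^2*(5 - 4*b) + s*(2*b^2 - b - 29) + 22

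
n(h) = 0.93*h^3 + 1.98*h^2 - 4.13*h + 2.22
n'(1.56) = 8.84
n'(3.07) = 34.32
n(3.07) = 35.11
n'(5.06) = 87.34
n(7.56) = 486.00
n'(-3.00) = 9.10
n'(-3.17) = 11.35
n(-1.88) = 10.80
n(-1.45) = 9.54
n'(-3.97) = 24.12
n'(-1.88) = -1.71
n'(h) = 2.79*h^2 + 3.96*h - 4.13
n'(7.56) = 185.27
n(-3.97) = -8.37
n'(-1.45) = -4.01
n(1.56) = 4.13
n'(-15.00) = 564.22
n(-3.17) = 5.58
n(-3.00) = 7.32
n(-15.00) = -2629.08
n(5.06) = 152.50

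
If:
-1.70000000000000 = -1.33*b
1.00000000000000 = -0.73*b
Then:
No Solution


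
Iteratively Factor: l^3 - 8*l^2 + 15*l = (l - 5)*(l^2 - 3*l) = (l - 5)*(l - 3)*(l)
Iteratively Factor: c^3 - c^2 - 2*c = (c)*(c^2 - c - 2) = c*(c + 1)*(c - 2)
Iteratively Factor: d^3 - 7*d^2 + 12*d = (d - 4)*(d^2 - 3*d) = d*(d - 4)*(d - 3)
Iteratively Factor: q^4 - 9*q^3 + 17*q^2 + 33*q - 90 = (q - 3)*(q^3 - 6*q^2 - q + 30) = (q - 5)*(q - 3)*(q^2 - q - 6) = (q - 5)*(q - 3)^2*(q + 2)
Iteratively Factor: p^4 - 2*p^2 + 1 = (p - 1)*(p^3 + p^2 - p - 1) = (p - 1)*(p + 1)*(p^2 - 1) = (p - 1)*(p + 1)^2*(p - 1)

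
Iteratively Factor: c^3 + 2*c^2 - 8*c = (c)*(c^2 + 2*c - 8) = c*(c - 2)*(c + 4)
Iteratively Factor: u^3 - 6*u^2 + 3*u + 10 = (u + 1)*(u^2 - 7*u + 10) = (u - 2)*(u + 1)*(u - 5)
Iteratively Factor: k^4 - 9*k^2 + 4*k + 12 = (k + 1)*(k^3 - k^2 - 8*k + 12) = (k + 1)*(k + 3)*(k^2 - 4*k + 4) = (k - 2)*(k + 1)*(k + 3)*(k - 2)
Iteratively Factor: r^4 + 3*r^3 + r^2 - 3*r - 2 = (r + 1)*(r^3 + 2*r^2 - r - 2) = (r - 1)*(r + 1)*(r^2 + 3*r + 2) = (r - 1)*(r + 1)*(r + 2)*(r + 1)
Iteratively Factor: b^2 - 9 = (b + 3)*(b - 3)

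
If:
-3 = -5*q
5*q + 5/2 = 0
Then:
No Solution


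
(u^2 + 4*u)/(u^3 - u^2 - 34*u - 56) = u/(u^2 - 5*u - 14)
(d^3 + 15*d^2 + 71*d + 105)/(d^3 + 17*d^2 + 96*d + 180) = (d^2 + 10*d + 21)/(d^2 + 12*d + 36)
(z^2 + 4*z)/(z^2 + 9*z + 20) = z/(z + 5)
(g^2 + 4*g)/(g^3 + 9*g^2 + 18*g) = (g + 4)/(g^2 + 9*g + 18)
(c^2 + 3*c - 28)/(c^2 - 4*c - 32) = (-c^2 - 3*c + 28)/(-c^2 + 4*c + 32)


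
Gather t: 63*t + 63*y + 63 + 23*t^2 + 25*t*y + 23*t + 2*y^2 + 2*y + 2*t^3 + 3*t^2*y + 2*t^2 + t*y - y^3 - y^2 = 2*t^3 + t^2*(3*y + 25) + t*(26*y + 86) - y^3 + y^2 + 65*y + 63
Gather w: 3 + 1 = 4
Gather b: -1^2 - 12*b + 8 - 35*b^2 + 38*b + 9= -35*b^2 + 26*b + 16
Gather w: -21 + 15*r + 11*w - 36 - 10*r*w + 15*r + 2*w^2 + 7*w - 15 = 30*r + 2*w^2 + w*(18 - 10*r) - 72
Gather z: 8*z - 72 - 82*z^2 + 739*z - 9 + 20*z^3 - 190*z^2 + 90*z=20*z^3 - 272*z^2 + 837*z - 81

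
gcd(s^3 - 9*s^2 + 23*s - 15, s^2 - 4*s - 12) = 1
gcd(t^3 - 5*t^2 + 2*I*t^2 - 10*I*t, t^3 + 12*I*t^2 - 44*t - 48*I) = t + 2*I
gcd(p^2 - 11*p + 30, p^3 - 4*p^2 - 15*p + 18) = p - 6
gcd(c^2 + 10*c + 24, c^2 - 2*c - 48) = c + 6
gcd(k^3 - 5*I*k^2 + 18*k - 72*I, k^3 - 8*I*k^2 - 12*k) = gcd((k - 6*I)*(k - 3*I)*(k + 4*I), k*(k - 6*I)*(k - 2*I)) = k - 6*I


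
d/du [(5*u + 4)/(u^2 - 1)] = (5*u^2 - 2*u*(5*u + 4) - 5)/(u^2 - 1)^2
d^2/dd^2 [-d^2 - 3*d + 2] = -2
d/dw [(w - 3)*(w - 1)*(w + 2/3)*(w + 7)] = 4*w^3 + 11*w^2 - 46*w + 13/3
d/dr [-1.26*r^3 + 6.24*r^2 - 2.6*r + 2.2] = -3.78*r^2 + 12.48*r - 2.6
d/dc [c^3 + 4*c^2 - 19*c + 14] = 3*c^2 + 8*c - 19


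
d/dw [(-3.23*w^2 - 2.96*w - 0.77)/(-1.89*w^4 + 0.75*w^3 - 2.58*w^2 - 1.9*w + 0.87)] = (-12.2094*w^5 - 14.3607*w^4 - 1.3812*w^3 + 0.232699999999998*w^2 - 9.5934*w - 4.0382)/(3.5721*w^8 - 2.835*w^7 + 10.3149*w^6 + 3.312*w^5 + 0.517800000000001*w^4 + 11.109*w^3 - 0.8792*w^2 - 3.306*w + 0.7569)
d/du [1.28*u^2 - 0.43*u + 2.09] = 2.56*u - 0.43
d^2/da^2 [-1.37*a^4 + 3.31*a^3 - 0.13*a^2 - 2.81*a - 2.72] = -16.44*a^2 + 19.86*a - 0.26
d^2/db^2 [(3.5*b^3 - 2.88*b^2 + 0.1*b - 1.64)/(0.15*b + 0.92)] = (0.1575*b^3 + 2.898*b^2 + 17.7744*b - 4.976664)/(0.003375*b^3 + 0.0621*b^2 + 0.38088*b + 0.778688)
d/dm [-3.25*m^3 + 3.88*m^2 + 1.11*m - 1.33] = -9.75*m^2 + 7.76*m + 1.11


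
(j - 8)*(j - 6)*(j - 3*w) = j^3 - 3*j^2*w - 14*j^2 + 42*j*w + 48*j - 144*w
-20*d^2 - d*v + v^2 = (-5*d + v)*(4*d + v)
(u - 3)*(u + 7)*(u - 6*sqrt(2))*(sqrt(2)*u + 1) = sqrt(2)*u^4 - 11*u^3 + 4*sqrt(2)*u^3 - 44*u^2 - 27*sqrt(2)*u^2 - 24*sqrt(2)*u + 231*u + 126*sqrt(2)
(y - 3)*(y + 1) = y^2 - 2*y - 3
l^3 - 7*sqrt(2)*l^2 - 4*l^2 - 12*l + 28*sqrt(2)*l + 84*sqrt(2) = (l - 6)*(l + 2)*(l - 7*sqrt(2))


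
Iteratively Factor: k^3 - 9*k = (k + 3)*(k^2 - 3*k) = k*(k + 3)*(k - 3)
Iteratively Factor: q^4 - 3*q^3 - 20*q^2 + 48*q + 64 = (q + 1)*(q^3 - 4*q^2 - 16*q + 64) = (q + 1)*(q + 4)*(q^2 - 8*q + 16) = (q - 4)*(q + 1)*(q + 4)*(q - 4)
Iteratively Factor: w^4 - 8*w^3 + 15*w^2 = (w - 3)*(w^3 - 5*w^2) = (w - 5)*(w - 3)*(w^2) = w*(w - 5)*(w - 3)*(w)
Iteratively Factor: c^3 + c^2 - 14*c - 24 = (c + 2)*(c^2 - c - 12) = (c - 4)*(c + 2)*(c + 3)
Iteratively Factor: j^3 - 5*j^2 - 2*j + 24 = (j + 2)*(j^2 - 7*j + 12) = (j - 3)*(j + 2)*(j - 4)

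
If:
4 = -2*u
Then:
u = -2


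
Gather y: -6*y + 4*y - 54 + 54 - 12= -2*y - 12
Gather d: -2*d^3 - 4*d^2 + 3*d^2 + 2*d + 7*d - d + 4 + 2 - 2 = -2*d^3 - d^2 + 8*d + 4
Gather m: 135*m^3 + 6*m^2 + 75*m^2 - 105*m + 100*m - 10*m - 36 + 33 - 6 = 135*m^3 + 81*m^2 - 15*m - 9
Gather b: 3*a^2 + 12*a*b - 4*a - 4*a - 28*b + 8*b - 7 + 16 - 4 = 3*a^2 - 8*a + b*(12*a - 20) + 5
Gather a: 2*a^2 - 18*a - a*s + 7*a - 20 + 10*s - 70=2*a^2 + a*(-s - 11) + 10*s - 90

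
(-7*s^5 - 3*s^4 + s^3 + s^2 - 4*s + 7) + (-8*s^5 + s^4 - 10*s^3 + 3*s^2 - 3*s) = -15*s^5 - 2*s^4 - 9*s^3 + 4*s^2 - 7*s + 7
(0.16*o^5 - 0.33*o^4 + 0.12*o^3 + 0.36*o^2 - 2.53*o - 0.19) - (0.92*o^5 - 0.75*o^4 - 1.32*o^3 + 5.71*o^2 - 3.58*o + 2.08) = -0.76*o^5 + 0.42*o^4 + 1.44*o^3 - 5.35*o^2 + 1.05*o - 2.27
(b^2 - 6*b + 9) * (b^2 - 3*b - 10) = b^4 - 9*b^3 + 17*b^2 + 33*b - 90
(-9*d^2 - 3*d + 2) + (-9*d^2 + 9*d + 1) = -18*d^2 + 6*d + 3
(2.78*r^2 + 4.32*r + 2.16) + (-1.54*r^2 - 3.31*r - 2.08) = 1.24*r^2 + 1.01*r + 0.0800000000000001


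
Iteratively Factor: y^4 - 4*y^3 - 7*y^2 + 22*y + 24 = (y + 1)*(y^3 - 5*y^2 - 2*y + 24) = (y - 3)*(y + 1)*(y^2 - 2*y - 8) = (y - 4)*(y - 3)*(y + 1)*(y + 2)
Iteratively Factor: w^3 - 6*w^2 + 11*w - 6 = (w - 3)*(w^2 - 3*w + 2) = (w - 3)*(w - 1)*(w - 2)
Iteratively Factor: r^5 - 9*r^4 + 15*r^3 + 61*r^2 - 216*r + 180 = (r + 3)*(r^4 - 12*r^3 + 51*r^2 - 92*r + 60) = (r - 2)*(r + 3)*(r^3 - 10*r^2 + 31*r - 30) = (r - 2)^2*(r + 3)*(r^2 - 8*r + 15) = (r - 3)*(r - 2)^2*(r + 3)*(r - 5)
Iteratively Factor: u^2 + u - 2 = (u + 2)*(u - 1)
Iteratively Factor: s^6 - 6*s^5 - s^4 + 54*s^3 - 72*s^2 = (s)*(s^5 - 6*s^4 - s^3 + 54*s^2 - 72*s) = s*(s - 3)*(s^4 - 3*s^3 - 10*s^2 + 24*s) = s*(s - 4)*(s - 3)*(s^3 + s^2 - 6*s) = s*(s - 4)*(s - 3)*(s + 3)*(s^2 - 2*s) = s^2*(s - 4)*(s - 3)*(s + 3)*(s - 2)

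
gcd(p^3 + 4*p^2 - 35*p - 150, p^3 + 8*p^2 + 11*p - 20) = p + 5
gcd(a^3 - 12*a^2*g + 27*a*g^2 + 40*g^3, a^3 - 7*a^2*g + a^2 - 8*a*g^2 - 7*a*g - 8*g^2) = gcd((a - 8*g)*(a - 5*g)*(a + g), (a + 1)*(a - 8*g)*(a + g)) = a^2 - 7*a*g - 8*g^2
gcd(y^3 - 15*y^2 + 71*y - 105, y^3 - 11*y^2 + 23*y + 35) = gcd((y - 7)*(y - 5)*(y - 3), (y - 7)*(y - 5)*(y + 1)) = y^2 - 12*y + 35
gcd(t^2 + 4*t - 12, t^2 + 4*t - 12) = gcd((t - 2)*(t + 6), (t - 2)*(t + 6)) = t^2 + 4*t - 12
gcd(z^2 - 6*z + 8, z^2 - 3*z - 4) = z - 4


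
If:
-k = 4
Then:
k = -4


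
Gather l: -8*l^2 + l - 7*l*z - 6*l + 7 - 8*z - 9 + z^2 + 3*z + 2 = -8*l^2 + l*(-7*z - 5) + z^2 - 5*z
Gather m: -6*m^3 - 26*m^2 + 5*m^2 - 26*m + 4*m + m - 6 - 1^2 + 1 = -6*m^3 - 21*m^2 - 21*m - 6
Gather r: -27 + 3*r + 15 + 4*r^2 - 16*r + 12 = 4*r^2 - 13*r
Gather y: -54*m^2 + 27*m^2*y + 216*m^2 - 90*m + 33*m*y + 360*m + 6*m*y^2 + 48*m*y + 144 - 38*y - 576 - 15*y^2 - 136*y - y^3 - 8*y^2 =162*m^2 + 270*m - y^3 + y^2*(6*m - 23) + y*(27*m^2 + 81*m - 174) - 432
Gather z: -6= -6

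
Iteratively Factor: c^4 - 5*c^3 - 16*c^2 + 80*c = (c - 4)*(c^3 - c^2 - 20*c) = c*(c - 4)*(c^2 - c - 20) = c*(c - 5)*(c - 4)*(c + 4)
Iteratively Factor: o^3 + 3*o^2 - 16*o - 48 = (o - 4)*(o^2 + 7*o + 12) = (o - 4)*(o + 4)*(o + 3)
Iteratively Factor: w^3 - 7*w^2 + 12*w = (w - 4)*(w^2 - 3*w) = (w - 4)*(w - 3)*(w)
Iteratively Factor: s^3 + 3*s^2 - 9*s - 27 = (s + 3)*(s^2 - 9) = (s - 3)*(s + 3)*(s + 3)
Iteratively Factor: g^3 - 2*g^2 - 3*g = (g - 3)*(g^2 + g) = (g - 3)*(g + 1)*(g)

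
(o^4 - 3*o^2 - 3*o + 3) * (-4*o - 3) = -4*o^5 - 3*o^4 + 12*o^3 + 21*o^2 - 3*o - 9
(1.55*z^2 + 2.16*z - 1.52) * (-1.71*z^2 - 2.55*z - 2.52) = -2.6505*z^4 - 7.6461*z^3 - 6.8148*z^2 - 1.5672*z + 3.8304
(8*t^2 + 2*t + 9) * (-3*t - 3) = -24*t^3 - 30*t^2 - 33*t - 27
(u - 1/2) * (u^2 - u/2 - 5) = u^3 - u^2 - 19*u/4 + 5/2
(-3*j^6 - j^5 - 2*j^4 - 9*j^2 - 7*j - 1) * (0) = 0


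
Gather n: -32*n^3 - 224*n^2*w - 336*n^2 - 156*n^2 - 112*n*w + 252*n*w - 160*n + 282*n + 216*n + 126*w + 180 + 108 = -32*n^3 + n^2*(-224*w - 492) + n*(140*w + 338) + 126*w + 288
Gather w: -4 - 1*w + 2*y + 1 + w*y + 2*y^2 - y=w*(y - 1) + 2*y^2 + y - 3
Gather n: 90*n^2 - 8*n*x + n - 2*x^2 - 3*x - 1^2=90*n^2 + n*(1 - 8*x) - 2*x^2 - 3*x - 1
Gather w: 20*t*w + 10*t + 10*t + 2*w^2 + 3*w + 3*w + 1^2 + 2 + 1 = 20*t + 2*w^2 + w*(20*t + 6) + 4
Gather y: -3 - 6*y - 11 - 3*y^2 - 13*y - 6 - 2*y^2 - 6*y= -5*y^2 - 25*y - 20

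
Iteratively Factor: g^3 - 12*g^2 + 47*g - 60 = (g - 4)*(g^2 - 8*g + 15) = (g - 5)*(g - 4)*(g - 3)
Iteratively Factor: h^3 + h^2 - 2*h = (h)*(h^2 + h - 2) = h*(h + 2)*(h - 1)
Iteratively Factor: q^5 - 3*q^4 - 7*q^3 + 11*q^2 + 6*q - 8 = (q - 1)*(q^4 - 2*q^3 - 9*q^2 + 2*q + 8) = (q - 1)^2*(q^3 - q^2 - 10*q - 8) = (q - 1)^2*(q + 2)*(q^2 - 3*q - 4) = (q - 1)^2*(q + 1)*(q + 2)*(q - 4)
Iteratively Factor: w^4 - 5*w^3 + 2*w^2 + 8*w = (w - 4)*(w^3 - w^2 - 2*w) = (w - 4)*(w + 1)*(w^2 - 2*w) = (w - 4)*(w - 2)*(w + 1)*(w)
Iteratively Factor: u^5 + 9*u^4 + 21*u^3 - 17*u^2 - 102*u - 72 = (u + 3)*(u^4 + 6*u^3 + 3*u^2 - 26*u - 24) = (u + 3)*(u + 4)*(u^3 + 2*u^2 - 5*u - 6) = (u + 1)*(u + 3)*(u + 4)*(u^2 + u - 6) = (u + 1)*(u + 3)^2*(u + 4)*(u - 2)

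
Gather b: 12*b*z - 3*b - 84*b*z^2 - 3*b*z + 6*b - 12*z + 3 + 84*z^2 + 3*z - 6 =b*(-84*z^2 + 9*z + 3) + 84*z^2 - 9*z - 3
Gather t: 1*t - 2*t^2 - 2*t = -2*t^2 - t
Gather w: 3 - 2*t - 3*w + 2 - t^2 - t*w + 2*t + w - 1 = -t^2 + w*(-t - 2) + 4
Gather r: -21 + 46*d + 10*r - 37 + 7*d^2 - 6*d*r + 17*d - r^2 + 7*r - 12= 7*d^2 + 63*d - r^2 + r*(17 - 6*d) - 70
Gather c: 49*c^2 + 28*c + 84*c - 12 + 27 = 49*c^2 + 112*c + 15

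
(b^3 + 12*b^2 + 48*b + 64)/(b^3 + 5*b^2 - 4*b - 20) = (b^3 + 12*b^2 + 48*b + 64)/(b^3 + 5*b^2 - 4*b - 20)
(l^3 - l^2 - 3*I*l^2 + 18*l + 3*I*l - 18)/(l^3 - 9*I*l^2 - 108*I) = (l - 1)/(l - 6*I)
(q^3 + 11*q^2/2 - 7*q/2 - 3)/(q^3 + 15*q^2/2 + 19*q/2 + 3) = (q - 1)/(q + 1)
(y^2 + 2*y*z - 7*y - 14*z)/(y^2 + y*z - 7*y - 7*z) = (y + 2*z)/(y + z)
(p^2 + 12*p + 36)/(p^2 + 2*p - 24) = (p + 6)/(p - 4)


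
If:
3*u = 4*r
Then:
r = 3*u/4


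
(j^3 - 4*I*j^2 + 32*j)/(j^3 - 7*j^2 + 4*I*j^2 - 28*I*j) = (j - 8*I)/(j - 7)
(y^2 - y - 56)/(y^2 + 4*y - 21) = (y - 8)/(y - 3)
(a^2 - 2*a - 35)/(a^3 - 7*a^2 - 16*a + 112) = (a + 5)/(a^2 - 16)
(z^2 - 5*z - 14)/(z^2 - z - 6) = (z - 7)/(z - 3)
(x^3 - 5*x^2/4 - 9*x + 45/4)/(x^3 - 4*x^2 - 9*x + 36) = (x - 5/4)/(x - 4)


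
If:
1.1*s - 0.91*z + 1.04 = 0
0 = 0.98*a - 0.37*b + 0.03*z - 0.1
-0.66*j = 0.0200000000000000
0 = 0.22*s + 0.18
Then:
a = 0.377551020408163*b + 0.097331240188383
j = -0.03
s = -0.82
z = 0.15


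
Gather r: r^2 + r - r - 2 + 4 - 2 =r^2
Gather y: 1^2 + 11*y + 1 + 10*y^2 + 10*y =10*y^2 + 21*y + 2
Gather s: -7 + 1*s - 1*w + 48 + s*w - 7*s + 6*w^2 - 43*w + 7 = s*(w - 6) + 6*w^2 - 44*w + 48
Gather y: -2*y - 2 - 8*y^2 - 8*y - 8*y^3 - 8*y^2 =-8*y^3 - 16*y^2 - 10*y - 2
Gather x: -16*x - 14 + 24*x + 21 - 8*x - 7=0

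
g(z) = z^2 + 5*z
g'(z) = 2*z + 5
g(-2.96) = -6.04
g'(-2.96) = -0.92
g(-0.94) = -3.82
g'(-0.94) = 3.12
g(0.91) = 5.38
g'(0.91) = 6.82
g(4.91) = 48.66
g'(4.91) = 14.82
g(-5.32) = 1.70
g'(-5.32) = -5.64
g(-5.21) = 1.09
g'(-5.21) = -5.42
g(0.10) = 0.51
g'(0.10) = 5.20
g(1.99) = 13.91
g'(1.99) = 8.98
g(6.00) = 66.00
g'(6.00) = 17.00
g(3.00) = 24.00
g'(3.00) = 11.00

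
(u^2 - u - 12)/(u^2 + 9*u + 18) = (u - 4)/(u + 6)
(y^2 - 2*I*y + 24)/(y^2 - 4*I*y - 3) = (-y^2 + 2*I*y - 24)/(-y^2 + 4*I*y + 3)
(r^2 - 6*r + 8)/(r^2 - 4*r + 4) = (r - 4)/(r - 2)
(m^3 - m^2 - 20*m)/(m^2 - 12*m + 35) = m*(m + 4)/(m - 7)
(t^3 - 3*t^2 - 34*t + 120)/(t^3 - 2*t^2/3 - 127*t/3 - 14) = 3*(t^2 - 9*t + 20)/(3*t^2 - 20*t - 7)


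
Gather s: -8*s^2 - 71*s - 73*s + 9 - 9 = -8*s^2 - 144*s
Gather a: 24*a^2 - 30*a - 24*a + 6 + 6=24*a^2 - 54*a + 12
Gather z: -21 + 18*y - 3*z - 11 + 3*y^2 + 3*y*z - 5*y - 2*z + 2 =3*y^2 + 13*y + z*(3*y - 5) - 30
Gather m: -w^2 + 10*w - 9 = -w^2 + 10*w - 9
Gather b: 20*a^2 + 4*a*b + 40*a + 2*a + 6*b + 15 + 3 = 20*a^2 + 42*a + b*(4*a + 6) + 18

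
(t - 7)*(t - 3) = t^2 - 10*t + 21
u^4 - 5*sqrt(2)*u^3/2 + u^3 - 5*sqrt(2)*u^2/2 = u^2*(u + 1)*(u - 5*sqrt(2)/2)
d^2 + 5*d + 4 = (d + 1)*(d + 4)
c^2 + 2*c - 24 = (c - 4)*(c + 6)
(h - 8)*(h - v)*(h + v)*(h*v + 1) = h^4*v - 8*h^3*v + h^3 - h^2*v^3 - 8*h^2 + 8*h*v^3 - h*v^2 + 8*v^2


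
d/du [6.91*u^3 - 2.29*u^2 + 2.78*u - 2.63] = 20.73*u^2 - 4.58*u + 2.78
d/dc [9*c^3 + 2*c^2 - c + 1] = 27*c^2 + 4*c - 1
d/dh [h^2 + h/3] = 2*h + 1/3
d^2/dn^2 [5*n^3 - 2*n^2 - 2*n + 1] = 30*n - 4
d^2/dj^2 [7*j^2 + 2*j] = 14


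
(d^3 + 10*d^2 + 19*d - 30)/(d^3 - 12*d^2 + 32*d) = (d^3 + 10*d^2 + 19*d - 30)/(d*(d^2 - 12*d + 32))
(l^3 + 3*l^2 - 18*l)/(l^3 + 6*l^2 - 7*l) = (l^2 + 3*l - 18)/(l^2 + 6*l - 7)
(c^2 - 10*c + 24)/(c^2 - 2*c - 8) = (c - 6)/(c + 2)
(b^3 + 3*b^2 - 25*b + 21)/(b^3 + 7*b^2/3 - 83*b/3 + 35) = 3*(b - 1)/(3*b - 5)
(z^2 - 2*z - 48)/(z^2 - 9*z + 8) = (z + 6)/(z - 1)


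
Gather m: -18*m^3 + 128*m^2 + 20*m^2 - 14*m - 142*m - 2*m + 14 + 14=-18*m^3 + 148*m^2 - 158*m + 28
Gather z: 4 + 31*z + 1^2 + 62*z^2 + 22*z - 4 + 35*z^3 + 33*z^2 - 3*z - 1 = 35*z^3 + 95*z^2 + 50*z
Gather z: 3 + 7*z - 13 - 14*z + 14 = 4 - 7*z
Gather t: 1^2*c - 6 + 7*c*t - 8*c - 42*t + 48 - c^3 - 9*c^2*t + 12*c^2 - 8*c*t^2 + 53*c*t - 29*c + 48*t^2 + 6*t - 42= -c^3 + 12*c^2 - 36*c + t^2*(48 - 8*c) + t*(-9*c^2 + 60*c - 36)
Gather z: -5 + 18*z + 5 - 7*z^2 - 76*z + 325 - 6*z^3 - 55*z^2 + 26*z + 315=-6*z^3 - 62*z^2 - 32*z + 640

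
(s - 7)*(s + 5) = s^2 - 2*s - 35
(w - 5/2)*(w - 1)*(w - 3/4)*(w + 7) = w^4 + 11*w^3/4 - 197*w^2/8 + 34*w - 105/8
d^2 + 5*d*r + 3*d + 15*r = (d + 3)*(d + 5*r)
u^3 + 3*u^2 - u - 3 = (u - 1)*(u + 1)*(u + 3)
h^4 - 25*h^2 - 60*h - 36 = (h - 6)*(h + 1)*(h + 2)*(h + 3)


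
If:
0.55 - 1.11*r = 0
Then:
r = 0.50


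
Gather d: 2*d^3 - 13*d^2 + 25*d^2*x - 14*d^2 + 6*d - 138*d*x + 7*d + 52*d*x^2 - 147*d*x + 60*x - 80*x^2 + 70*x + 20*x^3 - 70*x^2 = 2*d^3 + d^2*(25*x - 27) + d*(52*x^2 - 285*x + 13) + 20*x^3 - 150*x^2 + 130*x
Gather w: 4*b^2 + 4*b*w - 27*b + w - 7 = 4*b^2 - 27*b + w*(4*b + 1) - 7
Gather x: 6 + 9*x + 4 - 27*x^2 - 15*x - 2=-27*x^2 - 6*x + 8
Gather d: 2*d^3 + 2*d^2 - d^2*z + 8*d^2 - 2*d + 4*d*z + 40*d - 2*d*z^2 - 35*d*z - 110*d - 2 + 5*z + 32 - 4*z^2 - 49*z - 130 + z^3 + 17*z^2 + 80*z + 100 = 2*d^3 + d^2*(10 - z) + d*(-2*z^2 - 31*z - 72) + z^3 + 13*z^2 + 36*z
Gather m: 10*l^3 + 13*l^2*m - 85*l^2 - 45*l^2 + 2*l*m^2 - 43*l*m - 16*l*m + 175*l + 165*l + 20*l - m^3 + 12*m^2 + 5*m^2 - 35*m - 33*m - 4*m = 10*l^3 - 130*l^2 + 360*l - m^3 + m^2*(2*l + 17) + m*(13*l^2 - 59*l - 72)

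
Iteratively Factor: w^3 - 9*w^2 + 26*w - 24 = (w - 2)*(w^2 - 7*w + 12) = (w - 3)*(w - 2)*(w - 4)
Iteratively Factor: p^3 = (p)*(p^2) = p^2*(p)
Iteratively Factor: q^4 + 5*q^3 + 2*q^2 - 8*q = (q + 4)*(q^3 + q^2 - 2*q) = (q - 1)*(q + 4)*(q^2 + 2*q) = q*(q - 1)*(q + 4)*(q + 2)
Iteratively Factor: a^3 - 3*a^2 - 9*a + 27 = (a - 3)*(a^2 - 9) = (a - 3)^2*(a + 3)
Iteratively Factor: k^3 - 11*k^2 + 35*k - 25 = (k - 5)*(k^2 - 6*k + 5) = (k - 5)^2*(k - 1)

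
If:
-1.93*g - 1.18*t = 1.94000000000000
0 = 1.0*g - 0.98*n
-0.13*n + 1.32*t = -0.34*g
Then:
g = -1.11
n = -1.13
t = 0.17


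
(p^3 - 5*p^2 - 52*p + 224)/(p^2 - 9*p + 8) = (p^2 + 3*p - 28)/(p - 1)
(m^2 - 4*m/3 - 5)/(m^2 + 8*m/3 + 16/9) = 3*(3*m^2 - 4*m - 15)/(9*m^2 + 24*m + 16)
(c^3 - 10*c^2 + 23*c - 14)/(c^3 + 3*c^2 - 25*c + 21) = (c^2 - 9*c + 14)/(c^2 + 4*c - 21)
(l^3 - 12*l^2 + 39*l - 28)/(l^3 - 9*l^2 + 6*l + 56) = (l - 1)/(l + 2)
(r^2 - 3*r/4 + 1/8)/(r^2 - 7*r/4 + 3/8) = (2*r - 1)/(2*r - 3)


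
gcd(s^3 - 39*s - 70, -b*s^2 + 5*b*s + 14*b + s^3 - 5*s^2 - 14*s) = s^2 - 5*s - 14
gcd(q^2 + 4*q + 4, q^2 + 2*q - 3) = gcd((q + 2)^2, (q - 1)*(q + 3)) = 1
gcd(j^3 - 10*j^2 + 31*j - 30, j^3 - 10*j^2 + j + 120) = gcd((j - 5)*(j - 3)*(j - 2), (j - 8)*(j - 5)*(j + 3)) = j - 5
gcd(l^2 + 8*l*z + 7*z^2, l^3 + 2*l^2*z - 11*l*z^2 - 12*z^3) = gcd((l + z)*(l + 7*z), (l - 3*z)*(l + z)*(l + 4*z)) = l + z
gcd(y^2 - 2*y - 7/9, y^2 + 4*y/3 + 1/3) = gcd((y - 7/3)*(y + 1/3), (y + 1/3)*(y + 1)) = y + 1/3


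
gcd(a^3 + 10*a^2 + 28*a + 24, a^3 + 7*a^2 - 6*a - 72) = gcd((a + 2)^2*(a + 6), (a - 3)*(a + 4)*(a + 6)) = a + 6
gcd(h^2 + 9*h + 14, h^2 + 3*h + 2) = h + 2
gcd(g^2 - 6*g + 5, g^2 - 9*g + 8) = g - 1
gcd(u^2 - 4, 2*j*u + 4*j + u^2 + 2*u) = u + 2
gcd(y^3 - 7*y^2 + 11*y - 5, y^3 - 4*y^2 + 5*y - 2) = y^2 - 2*y + 1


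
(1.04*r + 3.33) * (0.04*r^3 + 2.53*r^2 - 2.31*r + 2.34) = 0.0416*r^4 + 2.7644*r^3 + 6.0225*r^2 - 5.2587*r + 7.7922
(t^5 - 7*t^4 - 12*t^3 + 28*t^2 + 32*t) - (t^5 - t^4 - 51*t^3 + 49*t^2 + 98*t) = -6*t^4 + 39*t^3 - 21*t^2 - 66*t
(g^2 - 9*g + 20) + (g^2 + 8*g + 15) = 2*g^2 - g + 35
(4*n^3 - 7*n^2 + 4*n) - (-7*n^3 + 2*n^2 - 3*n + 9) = 11*n^3 - 9*n^2 + 7*n - 9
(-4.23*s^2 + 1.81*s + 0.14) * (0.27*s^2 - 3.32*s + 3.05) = -1.1421*s^4 + 14.5323*s^3 - 18.8729*s^2 + 5.0557*s + 0.427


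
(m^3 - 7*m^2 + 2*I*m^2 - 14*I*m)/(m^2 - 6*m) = (m^2 + m*(-7 + 2*I) - 14*I)/(m - 6)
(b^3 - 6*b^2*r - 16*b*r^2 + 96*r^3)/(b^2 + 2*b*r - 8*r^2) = (-b^2 + 10*b*r - 24*r^2)/(-b + 2*r)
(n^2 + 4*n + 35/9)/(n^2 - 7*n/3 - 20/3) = (n + 7/3)/(n - 4)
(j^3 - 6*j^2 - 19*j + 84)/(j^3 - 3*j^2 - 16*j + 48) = (j - 7)/(j - 4)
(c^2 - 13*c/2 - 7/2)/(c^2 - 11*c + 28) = (c + 1/2)/(c - 4)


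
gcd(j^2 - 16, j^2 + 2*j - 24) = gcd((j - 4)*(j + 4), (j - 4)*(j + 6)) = j - 4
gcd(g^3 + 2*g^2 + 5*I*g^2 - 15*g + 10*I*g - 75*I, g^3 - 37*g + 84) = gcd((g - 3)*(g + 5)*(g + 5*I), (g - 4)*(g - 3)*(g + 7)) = g - 3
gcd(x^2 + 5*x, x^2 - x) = x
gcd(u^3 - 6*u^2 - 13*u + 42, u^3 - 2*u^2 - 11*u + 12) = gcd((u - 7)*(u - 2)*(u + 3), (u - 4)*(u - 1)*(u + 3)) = u + 3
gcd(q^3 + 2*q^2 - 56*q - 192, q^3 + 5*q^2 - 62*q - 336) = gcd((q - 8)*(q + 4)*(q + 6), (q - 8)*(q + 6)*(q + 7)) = q^2 - 2*q - 48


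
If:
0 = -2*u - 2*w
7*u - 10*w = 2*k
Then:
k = -17*w/2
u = -w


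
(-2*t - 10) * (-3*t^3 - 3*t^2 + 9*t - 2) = 6*t^4 + 36*t^3 + 12*t^2 - 86*t + 20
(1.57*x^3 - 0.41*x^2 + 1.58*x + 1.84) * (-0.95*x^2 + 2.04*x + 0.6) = -1.4915*x^5 + 3.5923*x^4 - 1.3954*x^3 + 1.2292*x^2 + 4.7016*x + 1.104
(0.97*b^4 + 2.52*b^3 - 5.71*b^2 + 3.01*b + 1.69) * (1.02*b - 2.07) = 0.9894*b^5 + 0.5625*b^4 - 11.0406*b^3 + 14.8899*b^2 - 4.5069*b - 3.4983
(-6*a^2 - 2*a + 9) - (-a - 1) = -6*a^2 - a + 10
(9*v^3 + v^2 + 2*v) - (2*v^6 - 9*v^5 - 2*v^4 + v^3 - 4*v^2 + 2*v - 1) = -2*v^6 + 9*v^5 + 2*v^4 + 8*v^3 + 5*v^2 + 1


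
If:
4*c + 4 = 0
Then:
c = -1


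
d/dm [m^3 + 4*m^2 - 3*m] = 3*m^2 + 8*m - 3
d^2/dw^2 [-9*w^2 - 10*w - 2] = -18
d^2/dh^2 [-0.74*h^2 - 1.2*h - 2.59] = -1.48000000000000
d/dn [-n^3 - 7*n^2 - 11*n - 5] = -3*n^2 - 14*n - 11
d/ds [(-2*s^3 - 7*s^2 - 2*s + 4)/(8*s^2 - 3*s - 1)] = (-16*s^4 + 12*s^3 + 43*s^2 - 50*s + 14)/(64*s^4 - 48*s^3 - 7*s^2 + 6*s + 1)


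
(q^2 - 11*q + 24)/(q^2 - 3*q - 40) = (q - 3)/(q + 5)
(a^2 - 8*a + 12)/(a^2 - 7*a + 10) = (a - 6)/(a - 5)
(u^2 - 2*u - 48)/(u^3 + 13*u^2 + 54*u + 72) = (u - 8)/(u^2 + 7*u + 12)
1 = 1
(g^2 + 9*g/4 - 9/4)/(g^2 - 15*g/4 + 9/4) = (g + 3)/(g - 3)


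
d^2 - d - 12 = (d - 4)*(d + 3)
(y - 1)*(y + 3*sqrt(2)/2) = y^2 - y + 3*sqrt(2)*y/2 - 3*sqrt(2)/2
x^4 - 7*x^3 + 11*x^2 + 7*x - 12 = (x - 4)*(x - 3)*(x - 1)*(x + 1)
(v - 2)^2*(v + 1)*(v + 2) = v^4 - v^3 - 6*v^2 + 4*v + 8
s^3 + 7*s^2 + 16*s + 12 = (s + 2)^2*(s + 3)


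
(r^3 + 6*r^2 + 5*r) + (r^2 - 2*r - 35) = r^3 + 7*r^2 + 3*r - 35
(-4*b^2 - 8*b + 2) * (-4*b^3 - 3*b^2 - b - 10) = 16*b^5 + 44*b^4 + 20*b^3 + 42*b^2 + 78*b - 20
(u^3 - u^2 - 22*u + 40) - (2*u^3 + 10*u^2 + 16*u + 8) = -u^3 - 11*u^2 - 38*u + 32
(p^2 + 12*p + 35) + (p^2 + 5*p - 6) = 2*p^2 + 17*p + 29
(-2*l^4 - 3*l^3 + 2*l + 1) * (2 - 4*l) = 8*l^5 + 8*l^4 - 6*l^3 - 8*l^2 + 2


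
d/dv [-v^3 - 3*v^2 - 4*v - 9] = -3*v^2 - 6*v - 4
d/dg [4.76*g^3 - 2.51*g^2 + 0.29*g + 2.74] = 14.28*g^2 - 5.02*g + 0.29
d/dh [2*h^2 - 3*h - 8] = 4*h - 3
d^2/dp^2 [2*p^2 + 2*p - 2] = 4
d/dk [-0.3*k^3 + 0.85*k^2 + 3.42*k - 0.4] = -0.9*k^2 + 1.7*k + 3.42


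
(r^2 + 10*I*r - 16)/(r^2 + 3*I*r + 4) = (r^2 + 10*I*r - 16)/(r^2 + 3*I*r + 4)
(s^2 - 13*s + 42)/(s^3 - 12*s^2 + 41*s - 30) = (s - 7)/(s^2 - 6*s + 5)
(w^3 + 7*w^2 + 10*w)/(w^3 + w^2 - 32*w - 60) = w/(w - 6)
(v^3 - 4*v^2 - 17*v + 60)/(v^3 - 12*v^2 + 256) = (v^2 - 8*v + 15)/(v^2 - 16*v + 64)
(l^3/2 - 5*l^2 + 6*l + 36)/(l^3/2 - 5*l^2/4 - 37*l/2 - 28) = 2*(l^2 - 12*l + 36)/(2*l^2 - 9*l - 56)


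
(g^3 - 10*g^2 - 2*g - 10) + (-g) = g^3 - 10*g^2 - 3*g - 10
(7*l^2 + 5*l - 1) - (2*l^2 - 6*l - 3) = 5*l^2 + 11*l + 2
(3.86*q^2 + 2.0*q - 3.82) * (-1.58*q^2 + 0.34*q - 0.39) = -6.0988*q^4 - 1.8476*q^3 + 5.2102*q^2 - 2.0788*q + 1.4898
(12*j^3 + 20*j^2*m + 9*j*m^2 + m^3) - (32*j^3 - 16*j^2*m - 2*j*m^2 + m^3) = -20*j^3 + 36*j^2*m + 11*j*m^2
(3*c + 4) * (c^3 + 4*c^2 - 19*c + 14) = 3*c^4 + 16*c^3 - 41*c^2 - 34*c + 56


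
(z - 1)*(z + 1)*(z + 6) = z^3 + 6*z^2 - z - 6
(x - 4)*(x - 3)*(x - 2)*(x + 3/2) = x^4 - 15*x^3/2 + 25*x^2/2 + 15*x - 36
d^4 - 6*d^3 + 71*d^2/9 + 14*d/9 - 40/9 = (d - 4)*(d - 5/3)*(d - 1)*(d + 2/3)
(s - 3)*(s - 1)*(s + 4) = s^3 - 13*s + 12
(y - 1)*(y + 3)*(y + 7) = y^3 + 9*y^2 + 11*y - 21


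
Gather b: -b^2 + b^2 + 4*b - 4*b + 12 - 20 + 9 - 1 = 0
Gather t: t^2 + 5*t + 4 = t^2 + 5*t + 4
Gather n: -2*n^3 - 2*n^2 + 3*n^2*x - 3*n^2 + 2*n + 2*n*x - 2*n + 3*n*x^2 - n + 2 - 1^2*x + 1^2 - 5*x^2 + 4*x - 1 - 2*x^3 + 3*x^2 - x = -2*n^3 + n^2*(3*x - 5) + n*(3*x^2 + 2*x - 1) - 2*x^3 - 2*x^2 + 2*x + 2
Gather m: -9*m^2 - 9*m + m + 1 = -9*m^2 - 8*m + 1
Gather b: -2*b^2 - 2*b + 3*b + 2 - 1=-2*b^2 + b + 1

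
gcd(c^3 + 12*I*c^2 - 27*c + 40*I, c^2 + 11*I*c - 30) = c + 5*I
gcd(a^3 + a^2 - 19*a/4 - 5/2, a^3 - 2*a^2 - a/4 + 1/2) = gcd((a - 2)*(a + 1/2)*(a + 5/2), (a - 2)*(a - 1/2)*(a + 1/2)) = a^2 - 3*a/2 - 1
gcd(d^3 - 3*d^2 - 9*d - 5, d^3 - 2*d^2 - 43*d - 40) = d + 1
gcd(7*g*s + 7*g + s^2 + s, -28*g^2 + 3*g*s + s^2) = 7*g + s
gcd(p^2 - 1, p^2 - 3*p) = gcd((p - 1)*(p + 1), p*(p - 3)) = 1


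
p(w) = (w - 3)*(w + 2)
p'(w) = 2*w - 1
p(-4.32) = 16.98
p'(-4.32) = -9.64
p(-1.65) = -1.63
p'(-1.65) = -4.30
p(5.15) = 15.37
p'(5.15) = 9.30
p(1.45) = -5.35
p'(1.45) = 1.90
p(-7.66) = 60.34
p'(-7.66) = -16.32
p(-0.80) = -4.56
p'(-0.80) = -2.60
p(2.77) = -1.10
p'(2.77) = 4.54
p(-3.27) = 7.96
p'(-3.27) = -7.54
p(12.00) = 126.00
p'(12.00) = 23.00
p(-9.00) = 84.00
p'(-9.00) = -19.00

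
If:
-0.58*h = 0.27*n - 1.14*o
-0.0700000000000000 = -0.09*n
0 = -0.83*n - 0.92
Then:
No Solution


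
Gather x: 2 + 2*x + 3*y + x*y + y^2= x*(y + 2) + y^2 + 3*y + 2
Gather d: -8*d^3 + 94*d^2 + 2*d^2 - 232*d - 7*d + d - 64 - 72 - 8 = -8*d^3 + 96*d^2 - 238*d - 144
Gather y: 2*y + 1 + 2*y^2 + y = 2*y^2 + 3*y + 1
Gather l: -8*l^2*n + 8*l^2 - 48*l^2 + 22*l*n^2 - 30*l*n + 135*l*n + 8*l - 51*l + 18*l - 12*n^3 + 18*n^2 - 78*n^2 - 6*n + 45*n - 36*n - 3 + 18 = l^2*(-8*n - 40) + l*(22*n^2 + 105*n - 25) - 12*n^3 - 60*n^2 + 3*n + 15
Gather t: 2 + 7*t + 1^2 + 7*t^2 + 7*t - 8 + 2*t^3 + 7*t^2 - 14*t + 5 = 2*t^3 + 14*t^2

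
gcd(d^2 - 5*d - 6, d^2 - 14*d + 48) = d - 6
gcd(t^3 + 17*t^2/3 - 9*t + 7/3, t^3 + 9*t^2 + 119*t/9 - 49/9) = t^2 + 20*t/3 - 7/3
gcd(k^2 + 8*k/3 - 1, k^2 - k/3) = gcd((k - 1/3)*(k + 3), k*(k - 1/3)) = k - 1/3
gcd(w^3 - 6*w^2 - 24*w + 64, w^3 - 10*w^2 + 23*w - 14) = w - 2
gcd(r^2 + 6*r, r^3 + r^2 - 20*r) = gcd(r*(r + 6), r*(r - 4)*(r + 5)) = r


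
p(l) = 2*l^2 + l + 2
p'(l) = 4*l + 1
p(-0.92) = 2.77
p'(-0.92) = -2.68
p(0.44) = 2.83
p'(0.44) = 2.76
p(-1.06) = 3.19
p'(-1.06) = -3.24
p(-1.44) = 4.71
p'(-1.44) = -4.76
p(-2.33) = 10.53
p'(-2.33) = -8.32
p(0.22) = 2.32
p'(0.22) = 1.88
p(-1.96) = 7.72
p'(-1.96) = -6.84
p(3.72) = 33.40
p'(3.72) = 15.88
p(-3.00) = 17.00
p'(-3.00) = -11.00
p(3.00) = 23.00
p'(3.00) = 13.00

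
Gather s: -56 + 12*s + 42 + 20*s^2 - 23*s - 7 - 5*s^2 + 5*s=15*s^2 - 6*s - 21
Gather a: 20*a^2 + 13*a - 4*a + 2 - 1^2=20*a^2 + 9*a + 1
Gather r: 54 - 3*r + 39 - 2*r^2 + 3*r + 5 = 98 - 2*r^2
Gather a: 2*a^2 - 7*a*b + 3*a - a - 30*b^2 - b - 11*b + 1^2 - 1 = 2*a^2 + a*(2 - 7*b) - 30*b^2 - 12*b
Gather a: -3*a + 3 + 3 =6 - 3*a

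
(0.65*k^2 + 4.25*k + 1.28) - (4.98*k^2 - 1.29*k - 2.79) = -4.33*k^2 + 5.54*k + 4.07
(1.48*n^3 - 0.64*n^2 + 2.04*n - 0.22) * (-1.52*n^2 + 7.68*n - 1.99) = -2.2496*n^5 + 12.3392*n^4 - 10.9612*n^3 + 17.2752*n^2 - 5.7492*n + 0.4378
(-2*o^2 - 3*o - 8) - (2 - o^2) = -o^2 - 3*o - 10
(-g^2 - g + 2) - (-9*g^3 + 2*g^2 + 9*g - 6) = 9*g^3 - 3*g^2 - 10*g + 8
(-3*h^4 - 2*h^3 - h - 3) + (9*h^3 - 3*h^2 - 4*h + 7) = -3*h^4 + 7*h^3 - 3*h^2 - 5*h + 4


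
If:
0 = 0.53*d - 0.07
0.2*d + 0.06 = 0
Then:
No Solution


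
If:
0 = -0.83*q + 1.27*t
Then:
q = 1.53012048192771*t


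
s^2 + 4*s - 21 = (s - 3)*(s + 7)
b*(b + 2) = b^2 + 2*b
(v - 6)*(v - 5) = v^2 - 11*v + 30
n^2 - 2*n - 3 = (n - 3)*(n + 1)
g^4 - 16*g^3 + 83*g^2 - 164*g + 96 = (g - 8)*(g - 4)*(g - 3)*(g - 1)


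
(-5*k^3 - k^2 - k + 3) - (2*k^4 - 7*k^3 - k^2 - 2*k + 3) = -2*k^4 + 2*k^3 + k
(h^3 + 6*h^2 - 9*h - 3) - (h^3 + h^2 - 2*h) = 5*h^2 - 7*h - 3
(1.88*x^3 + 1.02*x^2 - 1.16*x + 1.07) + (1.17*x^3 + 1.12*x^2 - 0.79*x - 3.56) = 3.05*x^3 + 2.14*x^2 - 1.95*x - 2.49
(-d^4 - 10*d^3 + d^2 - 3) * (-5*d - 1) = 5*d^5 + 51*d^4 + 5*d^3 - d^2 + 15*d + 3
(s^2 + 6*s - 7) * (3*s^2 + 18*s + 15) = 3*s^4 + 36*s^3 + 102*s^2 - 36*s - 105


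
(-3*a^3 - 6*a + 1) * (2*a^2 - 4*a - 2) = -6*a^5 + 12*a^4 - 6*a^3 + 26*a^2 + 8*a - 2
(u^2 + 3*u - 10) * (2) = 2*u^2 + 6*u - 20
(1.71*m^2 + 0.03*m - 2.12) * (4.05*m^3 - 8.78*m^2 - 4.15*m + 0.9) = 6.9255*m^5 - 14.8923*m^4 - 15.9459*m^3 + 20.0281*m^2 + 8.825*m - 1.908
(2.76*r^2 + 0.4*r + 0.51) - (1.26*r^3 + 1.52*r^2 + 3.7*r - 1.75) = -1.26*r^3 + 1.24*r^2 - 3.3*r + 2.26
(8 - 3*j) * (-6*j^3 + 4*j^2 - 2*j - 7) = 18*j^4 - 60*j^3 + 38*j^2 + 5*j - 56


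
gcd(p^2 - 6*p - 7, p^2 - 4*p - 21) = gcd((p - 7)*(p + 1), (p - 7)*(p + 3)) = p - 7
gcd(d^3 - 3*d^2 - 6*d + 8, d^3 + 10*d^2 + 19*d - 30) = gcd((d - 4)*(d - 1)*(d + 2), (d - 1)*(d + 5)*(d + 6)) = d - 1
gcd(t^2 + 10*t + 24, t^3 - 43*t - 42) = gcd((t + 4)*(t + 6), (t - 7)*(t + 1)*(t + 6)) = t + 6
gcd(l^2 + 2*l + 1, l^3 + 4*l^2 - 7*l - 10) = l + 1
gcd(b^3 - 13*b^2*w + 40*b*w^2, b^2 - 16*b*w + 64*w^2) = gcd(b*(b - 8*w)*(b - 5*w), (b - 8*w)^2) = -b + 8*w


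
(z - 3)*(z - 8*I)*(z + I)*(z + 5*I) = z^4 - 3*z^3 - 2*I*z^3 + 43*z^2 + 6*I*z^2 - 129*z + 40*I*z - 120*I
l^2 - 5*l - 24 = (l - 8)*(l + 3)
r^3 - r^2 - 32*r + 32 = (r - 1)*(r - 4*sqrt(2))*(r + 4*sqrt(2))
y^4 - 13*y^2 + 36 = (y - 3)*(y - 2)*(y + 2)*(y + 3)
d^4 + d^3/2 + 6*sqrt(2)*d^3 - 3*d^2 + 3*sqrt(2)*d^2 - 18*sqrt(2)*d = d*(d - 3/2)*(d + 2)*(d + 6*sqrt(2))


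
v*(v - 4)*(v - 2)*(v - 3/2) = v^4 - 15*v^3/2 + 17*v^2 - 12*v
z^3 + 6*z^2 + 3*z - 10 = (z - 1)*(z + 2)*(z + 5)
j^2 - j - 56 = (j - 8)*(j + 7)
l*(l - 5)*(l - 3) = l^3 - 8*l^2 + 15*l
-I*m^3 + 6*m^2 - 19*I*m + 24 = (m - 3*I)*(m + 8*I)*(-I*m + 1)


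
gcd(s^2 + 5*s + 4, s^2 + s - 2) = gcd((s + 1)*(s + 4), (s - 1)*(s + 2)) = 1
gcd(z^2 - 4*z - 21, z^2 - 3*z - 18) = z + 3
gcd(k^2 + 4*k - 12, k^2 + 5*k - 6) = k + 6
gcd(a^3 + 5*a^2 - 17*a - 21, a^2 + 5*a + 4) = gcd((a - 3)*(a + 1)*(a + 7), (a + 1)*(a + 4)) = a + 1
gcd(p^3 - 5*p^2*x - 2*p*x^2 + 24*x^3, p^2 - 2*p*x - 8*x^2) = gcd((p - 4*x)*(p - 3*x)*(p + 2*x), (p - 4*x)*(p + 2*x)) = -p^2 + 2*p*x + 8*x^2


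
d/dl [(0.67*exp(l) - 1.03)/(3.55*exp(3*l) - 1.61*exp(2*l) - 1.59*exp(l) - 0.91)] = (-4.757*exp(3*l) + 12.0482*exp(2*l) - 3.3166*exp(l) - 2.2474)*exp(l)/(12.6025*exp(6*l) - 11.431*exp(5*l) - 8.6969*exp(4*l) - 1.3412*exp(3*l) + 5.4583*exp(2*l) + 2.8938*exp(l) + 0.8281)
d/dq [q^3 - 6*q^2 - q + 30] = 3*q^2 - 12*q - 1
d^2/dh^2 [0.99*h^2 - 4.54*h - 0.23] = 1.98000000000000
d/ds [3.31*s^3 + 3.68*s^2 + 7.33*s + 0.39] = 9.93*s^2 + 7.36*s + 7.33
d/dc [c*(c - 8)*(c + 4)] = 3*c^2 - 8*c - 32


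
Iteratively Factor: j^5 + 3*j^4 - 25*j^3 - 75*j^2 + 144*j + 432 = (j + 4)*(j^4 - j^3 - 21*j^2 + 9*j + 108) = (j - 3)*(j + 4)*(j^3 + 2*j^2 - 15*j - 36) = (j - 3)*(j + 3)*(j + 4)*(j^2 - j - 12) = (j - 3)*(j + 3)^2*(j + 4)*(j - 4)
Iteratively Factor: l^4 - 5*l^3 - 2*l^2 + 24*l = (l - 3)*(l^3 - 2*l^2 - 8*l) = (l - 4)*(l - 3)*(l^2 + 2*l) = (l - 4)*(l - 3)*(l + 2)*(l)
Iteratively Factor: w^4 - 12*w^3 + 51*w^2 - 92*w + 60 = (w - 3)*(w^3 - 9*w^2 + 24*w - 20) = (w - 3)*(w - 2)*(w^2 - 7*w + 10) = (w - 3)*(w - 2)^2*(w - 5)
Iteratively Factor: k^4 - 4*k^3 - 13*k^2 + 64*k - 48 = (k - 3)*(k^3 - k^2 - 16*k + 16) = (k - 4)*(k - 3)*(k^2 + 3*k - 4) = (k - 4)*(k - 3)*(k + 4)*(k - 1)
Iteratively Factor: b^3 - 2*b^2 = (b)*(b^2 - 2*b) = b^2*(b - 2)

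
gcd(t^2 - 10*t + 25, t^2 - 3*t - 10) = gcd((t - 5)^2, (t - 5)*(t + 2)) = t - 5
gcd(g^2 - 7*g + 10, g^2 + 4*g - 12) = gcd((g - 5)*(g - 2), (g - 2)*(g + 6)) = g - 2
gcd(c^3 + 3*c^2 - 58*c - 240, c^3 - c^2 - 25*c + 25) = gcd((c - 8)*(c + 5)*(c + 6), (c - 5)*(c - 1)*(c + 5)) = c + 5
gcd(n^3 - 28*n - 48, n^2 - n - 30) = n - 6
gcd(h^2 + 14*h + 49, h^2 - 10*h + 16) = 1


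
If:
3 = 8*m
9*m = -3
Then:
No Solution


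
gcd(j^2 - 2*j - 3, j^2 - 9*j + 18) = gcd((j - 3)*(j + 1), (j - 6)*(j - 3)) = j - 3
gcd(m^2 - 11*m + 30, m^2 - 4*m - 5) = m - 5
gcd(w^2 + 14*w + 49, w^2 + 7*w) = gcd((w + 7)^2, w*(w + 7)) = w + 7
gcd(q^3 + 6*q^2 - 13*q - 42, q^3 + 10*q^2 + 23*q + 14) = q^2 + 9*q + 14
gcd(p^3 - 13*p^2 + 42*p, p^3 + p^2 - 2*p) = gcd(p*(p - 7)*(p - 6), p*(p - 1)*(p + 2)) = p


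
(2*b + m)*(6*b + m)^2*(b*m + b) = 72*b^4*m + 72*b^4 + 60*b^3*m^2 + 60*b^3*m + 14*b^2*m^3 + 14*b^2*m^2 + b*m^4 + b*m^3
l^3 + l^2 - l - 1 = (l - 1)*(l + 1)^2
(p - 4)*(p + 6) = p^2 + 2*p - 24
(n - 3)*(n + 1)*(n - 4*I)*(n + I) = n^4 - 2*n^3 - 3*I*n^3 + n^2 + 6*I*n^2 - 8*n + 9*I*n - 12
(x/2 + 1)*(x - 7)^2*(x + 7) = x^4/2 - 5*x^3/2 - 63*x^2/2 + 245*x/2 + 343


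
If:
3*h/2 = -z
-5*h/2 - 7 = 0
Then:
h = -14/5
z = 21/5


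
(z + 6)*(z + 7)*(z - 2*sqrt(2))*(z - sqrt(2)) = z^4 - 3*sqrt(2)*z^3 + 13*z^3 - 39*sqrt(2)*z^2 + 46*z^2 - 126*sqrt(2)*z + 52*z + 168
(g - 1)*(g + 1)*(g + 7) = g^3 + 7*g^2 - g - 7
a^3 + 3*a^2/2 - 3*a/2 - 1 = (a - 1)*(a + 1/2)*(a + 2)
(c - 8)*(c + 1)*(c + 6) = c^3 - c^2 - 50*c - 48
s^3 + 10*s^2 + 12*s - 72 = (s - 2)*(s + 6)^2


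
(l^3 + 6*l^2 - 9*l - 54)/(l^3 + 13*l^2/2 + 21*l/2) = 2*(l^2 + 3*l - 18)/(l*(2*l + 7))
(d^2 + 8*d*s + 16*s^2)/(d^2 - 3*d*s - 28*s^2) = (-d - 4*s)/(-d + 7*s)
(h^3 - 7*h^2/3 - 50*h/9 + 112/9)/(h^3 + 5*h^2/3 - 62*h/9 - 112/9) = (h - 2)/(h + 2)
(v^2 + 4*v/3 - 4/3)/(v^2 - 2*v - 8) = (v - 2/3)/(v - 4)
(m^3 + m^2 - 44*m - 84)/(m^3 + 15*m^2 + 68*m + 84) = (m - 7)/(m + 7)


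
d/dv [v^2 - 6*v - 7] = 2*v - 6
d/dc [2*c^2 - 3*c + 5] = 4*c - 3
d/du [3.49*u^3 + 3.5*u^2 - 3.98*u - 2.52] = 10.47*u^2 + 7.0*u - 3.98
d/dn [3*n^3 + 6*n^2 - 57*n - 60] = 9*n^2 + 12*n - 57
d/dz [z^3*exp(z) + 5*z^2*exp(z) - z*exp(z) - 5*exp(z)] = (z^3 + 8*z^2 + 9*z - 6)*exp(z)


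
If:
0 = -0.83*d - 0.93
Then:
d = -1.12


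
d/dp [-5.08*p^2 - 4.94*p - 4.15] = -10.16*p - 4.94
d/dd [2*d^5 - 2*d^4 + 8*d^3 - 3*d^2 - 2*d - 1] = 10*d^4 - 8*d^3 + 24*d^2 - 6*d - 2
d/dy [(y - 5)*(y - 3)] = 2*y - 8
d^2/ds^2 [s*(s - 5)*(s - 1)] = 6*s - 12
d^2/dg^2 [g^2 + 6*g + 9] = 2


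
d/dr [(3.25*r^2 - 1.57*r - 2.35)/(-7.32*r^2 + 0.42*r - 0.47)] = (-10.1274*r^2 - 37.459*r + 1.7249)/(53.5824*r^4 - 6.1488*r^3 + 7.0572*r^2 - 0.3948*r + 0.2209)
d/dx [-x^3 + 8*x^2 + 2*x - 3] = -3*x^2 + 16*x + 2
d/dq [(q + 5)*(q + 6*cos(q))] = q - (q + 5)*(6*sin(q) - 1) + 6*cos(q)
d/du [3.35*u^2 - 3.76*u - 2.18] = 6.7*u - 3.76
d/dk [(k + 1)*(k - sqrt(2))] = 2*k - sqrt(2) + 1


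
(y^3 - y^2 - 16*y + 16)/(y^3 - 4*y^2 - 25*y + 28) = (y - 4)/(y - 7)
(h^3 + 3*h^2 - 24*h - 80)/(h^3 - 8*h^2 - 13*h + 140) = (h + 4)/(h - 7)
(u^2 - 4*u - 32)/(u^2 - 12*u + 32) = (u + 4)/(u - 4)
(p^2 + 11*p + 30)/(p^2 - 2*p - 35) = (p + 6)/(p - 7)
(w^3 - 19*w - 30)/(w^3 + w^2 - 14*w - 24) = (w - 5)/(w - 4)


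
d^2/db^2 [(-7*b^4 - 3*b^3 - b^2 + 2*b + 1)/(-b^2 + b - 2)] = 2*(7*b^6 - 21*b^5 + 63*b^4 - 116*b^3 + 141*b^2 + 51*b + 1)/(b^6 - 3*b^5 + 9*b^4 - 13*b^3 + 18*b^2 - 12*b + 8)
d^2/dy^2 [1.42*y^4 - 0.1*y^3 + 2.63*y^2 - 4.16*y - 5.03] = 17.04*y^2 - 0.6*y + 5.26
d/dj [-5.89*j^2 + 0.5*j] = 0.5 - 11.78*j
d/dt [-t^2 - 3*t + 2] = -2*t - 3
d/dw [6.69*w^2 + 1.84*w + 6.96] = 13.38*w + 1.84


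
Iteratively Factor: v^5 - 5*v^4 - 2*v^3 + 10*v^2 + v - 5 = (v - 1)*(v^4 - 4*v^3 - 6*v^2 + 4*v + 5) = (v - 1)*(v + 1)*(v^3 - 5*v^2 - v + 5) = (v - 1)*(v + 1)^2*(v^2 - 6*v + 5) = (v - 5)*(v - 1)*(v + 1)^2*(v - 1)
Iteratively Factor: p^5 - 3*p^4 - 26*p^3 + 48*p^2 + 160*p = (p - 5)*(p^4 + 2*p^3 - 16*p^2 - 32*p) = (p - 5)*(p + 4)*(p^3 - 2*p^2 - 8*p) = (p - 5)*(p - 4)*(p + 4)*(p^2 + 2*p) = p*(p - 5)*(p - 4)*(p + 4)*(p + 2)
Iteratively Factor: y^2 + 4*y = (y + 4)*(y)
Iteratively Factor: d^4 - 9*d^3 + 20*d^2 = (d)*(d^3 - 9*d^2 + 20*d) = d^2*(d^2 - 9*d + 20) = d^2*(d - 5)*(d - 4)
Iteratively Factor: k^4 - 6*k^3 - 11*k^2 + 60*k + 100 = (k + 2)*(k^3 - 8*k^2 + 5*k + 50) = (k + 2)^2*(k^2 - 10*k + 25) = (k - 5)*(k + 2)^2*(k - 5)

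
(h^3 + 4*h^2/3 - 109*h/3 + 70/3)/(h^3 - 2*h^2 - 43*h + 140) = (h - 2/3)/(h - 4)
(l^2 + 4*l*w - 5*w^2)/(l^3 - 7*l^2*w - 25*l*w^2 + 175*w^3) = (l - w)/(l^2 - 12*l*w + 35*w^2)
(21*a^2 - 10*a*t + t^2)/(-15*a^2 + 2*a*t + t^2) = (-7*a + t)/(5*a + t)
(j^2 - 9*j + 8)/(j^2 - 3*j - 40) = (j - 1)/(j + 5)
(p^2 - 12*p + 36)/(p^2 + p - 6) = (p^2 - 12*p + 36)/(p^2 + p - 6)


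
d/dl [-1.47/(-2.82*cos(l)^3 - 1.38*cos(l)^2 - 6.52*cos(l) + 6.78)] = (12.4362*cos(l)^2 + 4.0572*cos(l) + 9.5844)*sin(l)/(2.82*cos(l)^3 + 1.38*cos(l)^2 + 6.52*cos(l) - 6.78)^2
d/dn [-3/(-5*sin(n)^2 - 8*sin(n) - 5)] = -6*(5*sin(n) + 4)*cos(n)/(5*sin(n)^2 + 8*sin(n) + 5)^2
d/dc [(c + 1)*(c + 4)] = 2*c + 5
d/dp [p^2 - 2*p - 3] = 2*p - 2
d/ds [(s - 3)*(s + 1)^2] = (s + 1)*(3*s - 5)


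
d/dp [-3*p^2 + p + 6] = 1 - 6*p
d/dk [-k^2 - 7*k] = -2*k - 7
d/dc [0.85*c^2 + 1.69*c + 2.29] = 1.7*c + 1.69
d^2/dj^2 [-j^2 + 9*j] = -2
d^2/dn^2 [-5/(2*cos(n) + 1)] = 10*(-cos(n) + cos(2*n) - 3)/(2*cos(n) + 1)^3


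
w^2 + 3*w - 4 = (w - 1)*(w + 4)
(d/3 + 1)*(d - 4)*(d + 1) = d^3/3 - 13*d/3 - 4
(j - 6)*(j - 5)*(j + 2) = j^3 - 9*j^2 + 8*j + 60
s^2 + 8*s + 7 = (s + 1)*(s + 7)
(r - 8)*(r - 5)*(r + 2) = r^3 - 11*r^2 + 14*r + 80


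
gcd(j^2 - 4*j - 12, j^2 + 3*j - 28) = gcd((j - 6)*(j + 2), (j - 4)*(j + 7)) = 1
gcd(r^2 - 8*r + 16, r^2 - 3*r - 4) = r - 4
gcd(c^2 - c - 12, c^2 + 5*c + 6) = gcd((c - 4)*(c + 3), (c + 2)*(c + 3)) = c + 3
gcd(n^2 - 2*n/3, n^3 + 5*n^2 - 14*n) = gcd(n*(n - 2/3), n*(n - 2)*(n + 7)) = n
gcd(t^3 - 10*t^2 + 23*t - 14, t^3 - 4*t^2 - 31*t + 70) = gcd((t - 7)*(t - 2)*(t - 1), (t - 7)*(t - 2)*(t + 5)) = t^2 - 9*t + 14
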